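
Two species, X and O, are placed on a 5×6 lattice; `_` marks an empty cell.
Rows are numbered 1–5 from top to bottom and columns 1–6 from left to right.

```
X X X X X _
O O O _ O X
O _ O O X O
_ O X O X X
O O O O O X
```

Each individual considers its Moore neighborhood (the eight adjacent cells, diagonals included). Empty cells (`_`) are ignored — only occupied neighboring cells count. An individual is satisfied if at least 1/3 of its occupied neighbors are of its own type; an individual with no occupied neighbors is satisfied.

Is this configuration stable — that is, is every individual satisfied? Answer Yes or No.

No

(1,1)X 1/3 ok
(1,2)X 2/5 ok
(1,3)X 2/4 ok
(1,4)X 2/4 ok
(1,5)X 2/3 ok
(2,1)O 2/4 ok
(2,2)O 4/7 ok
(2,3)O 3/6 ok
(2,5)O 2/6 ok
(2,6)X 2/4 ok
(3,1)O 3/3 ok
(3,3)O 5/6 ok
(3,4)O 4/7 ok
(3,5)X 3/7 ok
(3,6)O 1/5 unhappy
(4,2)O 5/6 ok
(4,3)X 0/7 unhappy
(4,4)O 5/8 ok
(4,5)X 3/8 ok
(4,6)X 3/5 ok
(5,1)O 2/2 ok
(5,2)O 3/4 ok
(5,3)O 4/5 ok
(5,4)O 3/5 ok
(5,5)O 2/5 ok
(5,6)X 2/3 ok
For instance (3,6) has only 1/5 same-type neighbors, below 1/3.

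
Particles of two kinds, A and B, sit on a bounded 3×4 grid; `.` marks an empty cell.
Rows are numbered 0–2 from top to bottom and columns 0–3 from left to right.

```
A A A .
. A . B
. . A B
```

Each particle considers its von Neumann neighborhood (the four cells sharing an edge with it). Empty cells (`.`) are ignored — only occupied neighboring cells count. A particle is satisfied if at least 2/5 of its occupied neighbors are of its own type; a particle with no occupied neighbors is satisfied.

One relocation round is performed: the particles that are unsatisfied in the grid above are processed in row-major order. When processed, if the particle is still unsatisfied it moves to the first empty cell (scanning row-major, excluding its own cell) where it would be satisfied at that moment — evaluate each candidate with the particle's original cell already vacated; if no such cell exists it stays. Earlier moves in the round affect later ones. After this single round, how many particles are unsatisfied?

Initially unsatisfied (in order): (2,2).
  (2,2) → (0,3).
Resulting grid:
A A A A
. A . B
. . . B
All satisfied now.

0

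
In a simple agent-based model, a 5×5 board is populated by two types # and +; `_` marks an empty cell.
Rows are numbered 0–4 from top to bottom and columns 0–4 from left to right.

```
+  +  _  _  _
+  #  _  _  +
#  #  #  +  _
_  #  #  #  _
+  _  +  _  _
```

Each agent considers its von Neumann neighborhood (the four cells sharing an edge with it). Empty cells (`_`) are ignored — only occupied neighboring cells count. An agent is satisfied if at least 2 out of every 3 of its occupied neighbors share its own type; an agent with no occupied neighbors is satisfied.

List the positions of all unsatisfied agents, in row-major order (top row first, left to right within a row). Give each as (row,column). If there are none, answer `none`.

(0,0)+ 2/2 ✓
(0,1)+ 1/2 ✗
(1,0)+ 1/3 ✗
(1,1)# 1/3 ✗
(1,4)+ 0/0 ✓
(2,0)# 1/2 ✗
(2,1)# 4/4 ✓
(2,2)# 2/3 ✓
(2,3)+ 0/2 ✗
(3,1)# 2/2 ✓
(3,2)# 3/4 ✓
(3,3)# 1/2 ✗
(4,0)+ 0/0 ✓
(4,2)+ 0/1 ✗

(0,1), (1,0), (1,1), (2,0), (2,3), (3,3), (4,2)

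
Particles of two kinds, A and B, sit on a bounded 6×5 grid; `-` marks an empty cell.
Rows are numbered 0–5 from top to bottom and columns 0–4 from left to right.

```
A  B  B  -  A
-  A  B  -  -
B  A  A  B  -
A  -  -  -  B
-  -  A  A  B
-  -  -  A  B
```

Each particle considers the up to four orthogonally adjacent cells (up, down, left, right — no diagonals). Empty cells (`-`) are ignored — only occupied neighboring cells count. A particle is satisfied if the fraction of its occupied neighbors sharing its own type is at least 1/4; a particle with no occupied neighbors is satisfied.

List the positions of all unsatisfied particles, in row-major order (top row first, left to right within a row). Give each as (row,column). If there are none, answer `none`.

(0,0)A 0/1 not
(0,1)B 1/3 satisfied
(0,2)B 2/2 satisfied
(0,4)A 0/0 satisfied
(1,1)A 1/3 satisfied
(1,2)B 1/3 satisfied
(2,0)B 0/2 not
(2,1)A 2/3 satisfied
(2,2)A 1/3 satisfied
(2,3)B 0/1 not
(3,0)A 0/1 not
(3,4)B 1/1 satisfied
(4,2)A 1/1 satisfied
(4,3)A 2/3 satisfied
(4,4)B 2/3 satisfied
(5,3)A 1/2 satisfied
(5,4)B 1/2 satisfied

(0,0), (2,0), (2,3), (3,0)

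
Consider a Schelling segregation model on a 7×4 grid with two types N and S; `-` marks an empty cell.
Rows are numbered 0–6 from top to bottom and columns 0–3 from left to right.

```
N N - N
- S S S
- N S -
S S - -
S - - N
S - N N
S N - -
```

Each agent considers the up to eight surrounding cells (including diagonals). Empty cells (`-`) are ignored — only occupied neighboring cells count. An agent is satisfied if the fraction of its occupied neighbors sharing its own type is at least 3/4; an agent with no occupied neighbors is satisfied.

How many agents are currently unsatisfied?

11

(0,0)N 1/2 ✗
(0,1)N 1/3 ✗
(0,3)N 0/2 ✗
(1,1)S 2/5 ✗
(1,2)S 3/6 ✗
(1,3)S 2/3 ✗
(2,1)N 0/5 ✗
(2,2)S 4/5 ✓
(3,0)S 2/3 ✗
(3,1)S 3/4 ✓
(4,0)S 3/3 ✓
(4,3)N 2/2 ✓
(5,0)S 2/3 ✗
(5,2)N 3/3 ✓
(5,3)N 2/2 ✓
(6,0)S 1/2 ✗
(6,1)N 1/3 ✗
Unsatisfied: (0,0), (0,1), (0,3), (1,1), (1,2), (1,3), (2,1), (3,0), (5,0), (6,0), (6,1) — 11 in total.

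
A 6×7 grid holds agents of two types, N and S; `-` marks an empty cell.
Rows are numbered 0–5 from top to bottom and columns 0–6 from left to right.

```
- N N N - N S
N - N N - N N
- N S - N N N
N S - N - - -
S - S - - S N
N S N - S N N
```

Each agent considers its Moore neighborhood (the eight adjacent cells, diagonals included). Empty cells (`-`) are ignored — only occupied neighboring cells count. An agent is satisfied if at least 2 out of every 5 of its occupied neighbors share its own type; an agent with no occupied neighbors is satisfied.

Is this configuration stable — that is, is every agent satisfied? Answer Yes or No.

(0,1)N 3/3 ✓
(0,2)N 4/4 ✓
(0,3)N 3/3 ✓
(0,5)N 2/3 ✓
(0,6)S 0/3 ✗
(1,0)N 2/2 ✓
(1,2)N 5/6 ✓
(1,3)N 4/5 ✓
(1,5)N 5/6 ✓
(1,6)N 4/5 ✓
(2,1)N 3/5 ✓
(2,2)S 1/5 ✗
(2,4)N 4/4 ✓
(2,5)N 4/4 ✓
(2,6)N 3/3 ✓
(3,0)N 1/3 ✗
(3,1)S 3/5 ✓
(3,3)N 1/3 ✗
(4,0)S 2/4 ✓
(4,2)S 2/4 ✓
(4,5)S 1/4 ✗
(4,6)N 2/3 ✓
(5,0)N 0/2 ✗
(5,1)S 2/4 ✓
(5,2)N 0/2 ✗
(5,4)S 1/2 ✓
(5,5)N 2/4 ✓
(5,6)N 2/3 ✓
For instance (0,6) has only 0/3 same-type neighbors, below 2/5.

No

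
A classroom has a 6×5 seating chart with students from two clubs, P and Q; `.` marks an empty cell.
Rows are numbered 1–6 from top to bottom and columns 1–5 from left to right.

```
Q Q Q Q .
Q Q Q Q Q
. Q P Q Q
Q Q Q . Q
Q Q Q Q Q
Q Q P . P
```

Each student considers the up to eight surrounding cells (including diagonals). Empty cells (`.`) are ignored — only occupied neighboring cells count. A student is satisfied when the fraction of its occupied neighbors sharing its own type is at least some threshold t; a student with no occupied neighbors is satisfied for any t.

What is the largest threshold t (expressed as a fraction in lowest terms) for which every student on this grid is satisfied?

(1,1)Q 3/3
(1,2)Q 5/5
(1,3)Q 5/5
(1,4)Q 4/4
(2,1)Q 4/4
(2,2)Q 6/7
(2,3)Q 7/8
(2,4)Q 6/7
(2,5)Q 4/4
(3,2)Q 6/7
(3,3)P 0/7
(3,4)Q 6/7
(3,5)Q 4/4
(4,1)Q 4/4
(4,2)Q 6/7
(4,3)Q 6/7
(4,5)Q 4/4
(5,1)Q 5/5
(5,2)Q 7/8
(5,3)Q 5/6
(5,4)Q 4/6
(5,5)Q 2/3
(6,1)Q 3/3
(6,2)Q 4/5
(6,3)P 0/4
(6,5)P 0/2
The smallest same-type fraction is 0/7 at (3,3), which reduces to 0/1. Any threshold above that leaves this student unsatisfied.

0/1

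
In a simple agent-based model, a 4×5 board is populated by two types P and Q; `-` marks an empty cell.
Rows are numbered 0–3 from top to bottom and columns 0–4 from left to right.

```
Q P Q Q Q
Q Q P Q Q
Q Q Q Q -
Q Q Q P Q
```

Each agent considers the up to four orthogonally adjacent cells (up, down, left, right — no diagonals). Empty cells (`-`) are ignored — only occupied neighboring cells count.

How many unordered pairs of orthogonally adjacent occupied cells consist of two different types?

Scan each occupied cell's neighbors to the right and below so each pair is counted once.
Row 0: Q(0,0)–P(0,1)≠ Q(0,0)–Q(1,0)= P(0,1)–Q(0,2)≠ P(0,1)–Q(1,1)≠ Q(0,2)–Q(0,3)= Q(0,2)–P(1,2)≠ Q(0,3)–Q(0,4)= Q(0,3)–Q(1,3)= Q(0,4)–Q(1,4)=  → 4/9 unlike.
Row 1: Q(1,0)–Q(1,1)= Q(1,0)–Q(2,0)= Q(1,1)–P(1,2)≠ Q(1,1)–Q(2,1)= P(1,2)–Q(1,3)≠ P(1,2)–Q(2,2)≠ Q(1,3)–Q(1,4)= Q(1,3)–Q(2,3)=  → 3/8 unlike.
Row 2: Q(2,0)–Q(2,1)= Q(2,0)–Q(3,0)= Q(2,1)–Q(2,2)= Q(2,1)–Q(3,1)= Q(2,2)–Q(2,3)= Q(2,2)–Q(3,2)= Q(2,3)–P(3,3)≠  → 1/7 unlike.
Row 3: Q(3,0)–Q(3,1)= Q(3,1)–Q(3,2)= Q(3,2)–P(3,3)≠ P(3,3)–Q(3,4)≠  → 2/4 unlike.
Total adjacent occupied pairs: 28; unlike-type pairs: 10.

10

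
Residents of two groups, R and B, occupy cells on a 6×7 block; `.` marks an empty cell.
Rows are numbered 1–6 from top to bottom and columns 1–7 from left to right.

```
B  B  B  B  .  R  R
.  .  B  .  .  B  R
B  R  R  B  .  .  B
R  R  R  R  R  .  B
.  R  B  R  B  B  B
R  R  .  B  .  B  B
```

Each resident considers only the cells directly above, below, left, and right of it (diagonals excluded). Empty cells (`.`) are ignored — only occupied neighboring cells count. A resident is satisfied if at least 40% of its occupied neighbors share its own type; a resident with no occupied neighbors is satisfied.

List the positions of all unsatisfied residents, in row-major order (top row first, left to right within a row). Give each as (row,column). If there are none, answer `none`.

Row 1: (1,1)B 1/1 ✓ · (1,2)B 2/2 ✓ · (1,3)B 3/3 ✓ · (1,4)B 1/1 ✓ · (1,6)R 1/2 ✓ · (1,7)R 2/2 ✓
Row 2: (2,3)B 1/2 ✓ · (2,6)B 0/2 ✗ · (2,7)R 1/3 ✗
Row 3: (3,1)B 0/2 ✗ · (3,2)R 2/3 ✓ · (3,3)R 2/4 ✓ · (3,4)B 0/2 ✗ · (3,7)B 1/2 ✓
Row 4: (4,1)R 1/2 ✓ · (4,2)R 4/4 ✓ · (4,3)R 3/4 ✓ · (4,4)R 3/4 ✓ · (4,5)R 1/2 ✓ · (4,7)B 2/2 ✓
Row 5: (5,2)R 2/3 ✓ · (5,3)B 0/3 ✗ · (5,4)R 1/4 ✗ · (5,5)B 1/3 ✗ · (5,6)B 3/3 ✓ · (5,7)B 3/3 ✓
Row 6: (6,1)R 1/1 ✓ · (6,2)R 2/2 ✓ · (6,4)B 0/1 ✗ · (6,6)B 2/2 ✓ · (6,7)B 2/2 ✓

(2,6), (2,7), (3,1), (3,4), (5,3), (5,4), (5,5), (6,4)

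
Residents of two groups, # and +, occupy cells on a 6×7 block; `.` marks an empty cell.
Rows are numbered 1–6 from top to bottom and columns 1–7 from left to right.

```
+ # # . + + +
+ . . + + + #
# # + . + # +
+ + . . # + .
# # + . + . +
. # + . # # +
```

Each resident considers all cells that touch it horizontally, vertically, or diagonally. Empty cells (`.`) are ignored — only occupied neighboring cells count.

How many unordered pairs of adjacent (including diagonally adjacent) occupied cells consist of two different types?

34

Scan each occupied cell's neighbors to the right and below (and the two forward diagonals) so each pair is counted once.
From row 1: 5 unlike of 15 pairs (running 5/15).
From row 2: 6 unlike of 14 pairs (running 11/29).
From row 3: 9 unlike of 14 pairs (running 20/43).
From row 4: 6 unlike of 10 pairs (running 26/53).
From row 5: 6 unlike of 11 pairs (running 32/64).
From row 6: 2 unlike of 3 pairs (running 34/67).
Total adjacent occupied pairs: 67; unlike-type pairs: 34.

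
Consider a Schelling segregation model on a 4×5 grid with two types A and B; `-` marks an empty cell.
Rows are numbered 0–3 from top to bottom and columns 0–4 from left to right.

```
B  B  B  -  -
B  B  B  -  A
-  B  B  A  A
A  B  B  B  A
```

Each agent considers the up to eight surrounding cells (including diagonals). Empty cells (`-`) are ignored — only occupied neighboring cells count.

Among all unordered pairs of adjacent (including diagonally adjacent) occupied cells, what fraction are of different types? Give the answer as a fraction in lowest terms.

8/37

Scan each occupied cell's neighbors to the right and below (and the two forward diagonals) so each pair is counted once.
From row 0: 0 unlike of 9 pairs (running 0/9).
From row 1: 1 unlike of 10 pairs (running 1/19).
From row 2: 5 unlike of 14 pairs (running 6/33).
From row 3: 2 unlike of 4 pairs (running 8/37).
Total adjacent occupied pairs: 37; unlike-type pairs: 8.
8/37 is already in lowest terms.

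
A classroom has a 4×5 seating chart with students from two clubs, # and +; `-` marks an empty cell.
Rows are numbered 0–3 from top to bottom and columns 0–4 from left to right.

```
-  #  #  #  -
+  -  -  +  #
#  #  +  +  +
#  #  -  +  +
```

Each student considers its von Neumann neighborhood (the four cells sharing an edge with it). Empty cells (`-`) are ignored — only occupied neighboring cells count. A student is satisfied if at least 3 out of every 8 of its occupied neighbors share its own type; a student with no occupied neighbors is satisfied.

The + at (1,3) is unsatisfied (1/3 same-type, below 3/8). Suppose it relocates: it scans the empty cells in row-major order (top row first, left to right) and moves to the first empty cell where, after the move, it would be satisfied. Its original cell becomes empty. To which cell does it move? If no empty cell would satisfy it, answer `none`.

(0,0)

Vacating (1,3). Empty cells in order:
  (0,0): 1/2 same-type → satisfied — stop here.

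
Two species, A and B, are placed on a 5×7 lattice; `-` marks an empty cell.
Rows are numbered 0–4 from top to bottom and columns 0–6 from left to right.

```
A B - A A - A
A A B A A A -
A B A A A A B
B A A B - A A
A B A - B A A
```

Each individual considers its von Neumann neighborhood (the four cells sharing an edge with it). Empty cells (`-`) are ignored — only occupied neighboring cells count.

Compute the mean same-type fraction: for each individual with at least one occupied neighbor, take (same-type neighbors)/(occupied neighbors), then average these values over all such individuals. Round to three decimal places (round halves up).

Row 0: (0,0)A 1/2 · (0,1)B 0/2 · (0,3)A 2/2 · (0,4)A 2/2 · (0,6)A — no occupied neighbors
Row 1: (1,0)A 3/3 · (1,1)A 1/4 · (1,2)B 0/3 · (1,3)A 3/4 · (1,4)A 4/4 · (1,5)A 2/2
Row 2: (2,0)A 1/3 · (2,1)B 0/4 · (2,2)A 2/4 · (2,3)A 3/4 · (2,4)A 3/3 · (2,5)A 3/4 · (2,6)B 0/2
Row 3: (3,0)B 0/3 · (3,1)A 1/4 · (3,2)A 3/4 · (3,3)B 0/2 · (3,5)A 3/3 · (3,6)A 2/3
Row 4: (4,0)A 0/2 · (4,1)B 0/3 · (4,2)A 1/2 · (4,4)B 0/1 · (4,5)A 2/3 · (4,6)A 2/2
Sum over 29 individuals: 1/2 + 0/2 + 2/2 + 2/2 + 3/3 + 1/4 + 0/3 + 3/4 + 4/4 + 2/2 + 1/3 + 0/4 + 2/4 + 3/4 + 3/3 + 3/4 + 0/2 + 0/3 + 1/4 + 3/4 + 0/2 + 3/3 + 2/3 + 0/2 + 0/3 + 1/2 + 0/1 + 2/3 + 2/2 = 44/3; mean = 44/3 ÷ 29 = 44/87 = 0.505747… → 0.506.

0.506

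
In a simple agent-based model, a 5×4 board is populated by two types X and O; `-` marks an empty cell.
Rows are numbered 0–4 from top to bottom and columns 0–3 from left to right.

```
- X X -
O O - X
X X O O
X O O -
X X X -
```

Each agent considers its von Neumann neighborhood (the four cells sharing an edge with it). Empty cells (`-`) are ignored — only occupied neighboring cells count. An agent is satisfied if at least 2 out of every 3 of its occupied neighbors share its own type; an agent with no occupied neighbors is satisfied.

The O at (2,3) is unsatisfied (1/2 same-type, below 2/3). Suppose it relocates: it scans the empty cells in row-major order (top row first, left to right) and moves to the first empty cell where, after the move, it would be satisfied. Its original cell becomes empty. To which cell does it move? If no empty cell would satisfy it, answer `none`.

Vacating (2,3). Empty cells in order:
  (0,0): 1/2 same-type → still unsatisfied.
  (0,3): 0/2 same-type → still unsatisfied.
  (1,2): 2/4 same-type → still unsatisfied.
  (3,3): 1/1 same-type → satisfied — stop here.

(3,3)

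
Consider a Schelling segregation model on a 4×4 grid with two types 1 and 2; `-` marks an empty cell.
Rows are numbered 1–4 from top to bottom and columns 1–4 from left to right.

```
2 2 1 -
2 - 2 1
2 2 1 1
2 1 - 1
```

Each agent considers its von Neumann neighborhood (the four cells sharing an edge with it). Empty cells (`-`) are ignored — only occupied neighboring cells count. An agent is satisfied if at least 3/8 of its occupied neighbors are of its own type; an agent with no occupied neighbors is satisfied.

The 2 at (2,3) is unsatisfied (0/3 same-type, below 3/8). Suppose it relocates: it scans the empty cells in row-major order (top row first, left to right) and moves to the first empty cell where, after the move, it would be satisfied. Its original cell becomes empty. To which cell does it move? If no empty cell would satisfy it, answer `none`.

(2,2)

Vacating (2,3). Empty cells in order:
  (1,4): 0/2 same-type → still unsatisfied.
  (2,2): 3/3 same-type → satisfied — stop here.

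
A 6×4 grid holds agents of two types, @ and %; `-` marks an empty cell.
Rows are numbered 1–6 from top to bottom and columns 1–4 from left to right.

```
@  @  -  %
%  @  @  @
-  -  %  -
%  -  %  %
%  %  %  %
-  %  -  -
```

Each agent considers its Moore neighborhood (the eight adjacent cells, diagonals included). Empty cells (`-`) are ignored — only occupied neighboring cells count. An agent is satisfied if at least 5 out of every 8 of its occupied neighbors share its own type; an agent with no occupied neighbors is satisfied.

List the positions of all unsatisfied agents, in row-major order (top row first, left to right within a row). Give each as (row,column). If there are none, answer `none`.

(1,1)@ 2/3 satisfied
(1,2)@ 3/4 satisfied
(1,4)% 0/2 not
(2,1)% 0/3 not
(2,2)@ 3/5 not
(2,3)@ 3/5 not
(2,4)@ 1/3 not
(3,3)% 2/5 not
(4,1)% 2/2 satisfied
(4,3)% 5/5 satisfied
(4,4)% 4/4 satisfied
(5,1)% 3/3 satisfied
(5,2)% 5/5 satisfied
(5,3)% 5/5 satisfied
(5,4)% 3/3 satisfied
(6,2)% 3/3 satisfied

(1,4), (2,1), (2,2), (2,3), (2,4), (3,3)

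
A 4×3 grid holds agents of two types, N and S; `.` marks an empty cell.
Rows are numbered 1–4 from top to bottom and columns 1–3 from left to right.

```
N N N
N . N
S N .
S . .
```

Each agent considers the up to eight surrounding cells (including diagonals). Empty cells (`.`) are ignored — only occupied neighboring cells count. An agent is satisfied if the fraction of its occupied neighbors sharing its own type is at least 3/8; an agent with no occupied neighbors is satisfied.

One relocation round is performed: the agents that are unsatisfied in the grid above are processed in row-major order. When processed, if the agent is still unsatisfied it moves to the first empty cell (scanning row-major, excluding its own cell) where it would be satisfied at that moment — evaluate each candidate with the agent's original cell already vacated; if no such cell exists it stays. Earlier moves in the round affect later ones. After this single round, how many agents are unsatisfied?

Initially unsatisfied (in order): (3,1).
  (3,1) → (4,2).
Resulting grid:
N N N
N . N
. N .
S S .
All satisfied now.

0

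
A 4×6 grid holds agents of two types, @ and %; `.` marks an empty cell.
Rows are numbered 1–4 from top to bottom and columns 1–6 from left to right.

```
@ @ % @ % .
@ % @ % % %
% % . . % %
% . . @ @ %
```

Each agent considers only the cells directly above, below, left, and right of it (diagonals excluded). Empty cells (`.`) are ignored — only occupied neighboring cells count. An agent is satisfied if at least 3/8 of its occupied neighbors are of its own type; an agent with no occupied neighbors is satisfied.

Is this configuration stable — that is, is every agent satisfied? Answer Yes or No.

No

(1,1)@ 2/2 ✓
(1,2)@ 1/3 ✗
(1,3)% 0/3 ✗
(1,4)@ 0/3 ✗
(1,5)% 1/2 ✓
(2,1)@ 1/3 ✗
(2,2)% 1/4 ✗
(2,3)@ 0/3 ✗
(2,4)% 1/3 ✗
(2,5)% 4/4 ✓
(2,6)% 2/2 ✓
(3,1)% 2/3 ✓
(3,2)% 2/2 ✓
(3,5)% 2/3 ✓
(3,6)% 3/3 ✓
(4,1)% 1/1 ✓
(4,4)@ 1/1 ✓
(4,5)@ 1/3 ✗
(4,6)% 1/2 ✓
For instance (1,2) has only 1/3 same-type neighbors, below 3/8.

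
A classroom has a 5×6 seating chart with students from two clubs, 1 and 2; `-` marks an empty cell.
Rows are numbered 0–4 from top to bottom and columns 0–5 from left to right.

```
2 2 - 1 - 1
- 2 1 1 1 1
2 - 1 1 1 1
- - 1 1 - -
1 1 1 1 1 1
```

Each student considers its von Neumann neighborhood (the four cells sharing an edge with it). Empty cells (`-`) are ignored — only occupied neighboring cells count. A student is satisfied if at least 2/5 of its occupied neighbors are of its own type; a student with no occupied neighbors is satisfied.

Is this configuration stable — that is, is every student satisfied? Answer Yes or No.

Row 0: (0,0)2 1/1 ✓ · (0,1)2 2/2 ✓ · (0,3)1 1/1 ✓ · (0,5)1 1/1 ✓
Row 1: (1,1)2 1/2 ✓ · (1,2)1 2/3 ✓ · (1,3)1 4/4 ✓ · (1,4)1 3/3 ✓ · (1,5)1 3/3 ✓
Row 2: (2,0)2 0/0 ✓ · (2,2)1 3/3 ✓ · (2,3)1 4/4 ✓ · (2,4)1 3/3 ✓ · (2,5)1 2/2 ✓
Row 3: (3,2)1 3/3 ✓ · (3,3)1 3/3 ✓
Row 4: (4,0)1 1/1 ✓ · (4,1)1 2/2 ✓ · (4,2)1 3/3 ✓ · (4,3)1 3/3 ✓ · (4,4)1 2/2 ✓ · (4,5)1 1/1 ✓
All meet the threshold, so the configuration is stable.

Yes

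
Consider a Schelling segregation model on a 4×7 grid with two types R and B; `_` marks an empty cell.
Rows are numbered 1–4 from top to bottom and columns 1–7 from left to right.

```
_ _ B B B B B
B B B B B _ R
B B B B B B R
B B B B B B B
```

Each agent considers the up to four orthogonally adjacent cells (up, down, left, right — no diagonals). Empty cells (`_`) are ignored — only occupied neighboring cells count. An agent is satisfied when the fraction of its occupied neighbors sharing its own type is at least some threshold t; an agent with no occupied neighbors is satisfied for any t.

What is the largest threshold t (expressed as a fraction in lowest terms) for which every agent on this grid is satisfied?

1/3

(1,3)B 2/2
(1,4)B 3/3
(1,5)B 3/3
(1,6)B 2/2
(1,7)B 1/2
(2,1)B 2/2
(2,2)B 3/3
(2,3)B 4/4
(2,4)B 4/4
(2,5)B 3/3
(2,7)R 1/2
(3,1)B 3/3
(3,2)B 4/4
(3,3)B 4/4
(3,4)B 4/4
(3,5)B 4/4
(3,6)B 2/3
(3,7)R 1/3
(4,1)B 2/2
(4,2)B 3/3
(4,3)B 3/3
(4,4)B 3/3
(4,5)B 3/3
(4,6)B 3/3
(4,7)B 1/2
The smallest same-type fraction is 1/3 at (3,7), which reduces to 1/3. Any threshold above that leaves this agent unsatisfied.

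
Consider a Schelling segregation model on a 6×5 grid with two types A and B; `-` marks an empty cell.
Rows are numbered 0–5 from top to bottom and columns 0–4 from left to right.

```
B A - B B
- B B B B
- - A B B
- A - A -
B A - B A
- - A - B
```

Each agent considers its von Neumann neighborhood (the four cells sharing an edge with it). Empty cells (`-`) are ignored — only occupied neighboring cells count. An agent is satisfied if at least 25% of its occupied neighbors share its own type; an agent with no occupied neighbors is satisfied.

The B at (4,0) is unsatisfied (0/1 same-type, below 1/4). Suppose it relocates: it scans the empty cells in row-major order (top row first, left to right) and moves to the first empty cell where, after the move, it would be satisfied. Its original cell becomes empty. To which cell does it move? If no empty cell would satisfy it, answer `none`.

(0,2)

Vacating (4,0). Empty cells in order:
  (0,2): 2/3 same-type → satisfied — stop here.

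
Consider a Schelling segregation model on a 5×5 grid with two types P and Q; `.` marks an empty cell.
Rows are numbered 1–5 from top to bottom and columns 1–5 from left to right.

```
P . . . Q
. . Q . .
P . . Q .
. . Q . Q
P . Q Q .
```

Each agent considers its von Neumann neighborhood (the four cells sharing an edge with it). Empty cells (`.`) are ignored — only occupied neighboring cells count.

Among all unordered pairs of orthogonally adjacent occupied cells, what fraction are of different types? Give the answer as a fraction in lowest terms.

Scan each occupied cell's neighbors to the right and below so each pair is counted once.
Row 4: Q(4,3)–Q(5,3)=  → 0/1 unlike.
Row 5: Q(5,3)–Q(5,4)=  → 0/1 unlike.
Total adjacent occupied pairs: 2; unlike-type pairs: 0.
0/2 reduces to 0/1.

0/1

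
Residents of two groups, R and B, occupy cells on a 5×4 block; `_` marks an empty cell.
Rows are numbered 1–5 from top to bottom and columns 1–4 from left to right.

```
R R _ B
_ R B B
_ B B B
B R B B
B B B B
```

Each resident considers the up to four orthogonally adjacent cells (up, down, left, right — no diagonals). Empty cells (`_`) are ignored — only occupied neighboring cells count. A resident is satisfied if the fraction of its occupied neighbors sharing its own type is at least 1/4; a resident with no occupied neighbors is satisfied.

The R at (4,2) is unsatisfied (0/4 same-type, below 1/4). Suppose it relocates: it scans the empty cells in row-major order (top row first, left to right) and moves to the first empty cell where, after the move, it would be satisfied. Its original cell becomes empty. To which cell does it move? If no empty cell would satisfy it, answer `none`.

Vacating (4,2). Empty cells in order:
  (1,3): 1/3 same-type → satisfied — stop here.

(1,3)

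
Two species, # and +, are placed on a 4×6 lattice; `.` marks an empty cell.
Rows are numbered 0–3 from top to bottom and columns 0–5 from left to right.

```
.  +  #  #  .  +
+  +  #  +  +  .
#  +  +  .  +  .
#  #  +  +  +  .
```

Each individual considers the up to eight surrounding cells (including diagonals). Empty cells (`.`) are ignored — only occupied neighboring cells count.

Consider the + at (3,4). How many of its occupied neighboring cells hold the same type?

Occupied neighbors of (3,4): (2,4)=+, (3,3)=+.
Same type (+): 2 of 2.

2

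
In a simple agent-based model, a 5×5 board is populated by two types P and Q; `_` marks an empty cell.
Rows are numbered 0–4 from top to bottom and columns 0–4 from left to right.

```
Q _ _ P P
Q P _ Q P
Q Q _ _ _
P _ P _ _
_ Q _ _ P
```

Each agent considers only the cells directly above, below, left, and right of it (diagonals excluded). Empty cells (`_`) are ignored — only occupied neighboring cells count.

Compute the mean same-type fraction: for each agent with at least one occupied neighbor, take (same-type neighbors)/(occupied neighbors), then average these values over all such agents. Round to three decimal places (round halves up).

Row 0: (0,0)Q 1/1 · (0,3)P 1/2 · (0,4)P 2/2
Row 1: (1,0)Q 2/3 · (1,1)P 0/2 · (1,3)Q 0/2 · (1,4)P 1/2
Row 2: (2,0)Q 2/3 · (2,1)Q 1/2
Row 3: (3,0)P 0/1 · (3,2)P — no occupied neighbors
Row 4: (4,1)Q — no occupied neighbors · (4,4)P — no occupied neighbors
Sum over 10 agents: 1/1 + 1/2 + 2/2 + 2/3 + 0/2 + 0/2 + 1/2 + 2/3 + 1/2 + 0/1 = 29/6; mean = 29/6 ÷ 10 = 29/60 = 0.483333… → 0.483.

0.483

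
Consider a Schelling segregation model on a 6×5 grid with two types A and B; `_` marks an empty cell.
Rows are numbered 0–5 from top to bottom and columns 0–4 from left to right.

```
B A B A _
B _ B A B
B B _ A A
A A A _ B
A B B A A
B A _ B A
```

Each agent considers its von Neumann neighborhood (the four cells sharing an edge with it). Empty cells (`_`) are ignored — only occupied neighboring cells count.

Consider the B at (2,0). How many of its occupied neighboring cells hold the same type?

Occupied neighbors of (2,0): (1,0)=B, (3,0)=A, (2,1)=B.
Same type (B): 2 of 3.

2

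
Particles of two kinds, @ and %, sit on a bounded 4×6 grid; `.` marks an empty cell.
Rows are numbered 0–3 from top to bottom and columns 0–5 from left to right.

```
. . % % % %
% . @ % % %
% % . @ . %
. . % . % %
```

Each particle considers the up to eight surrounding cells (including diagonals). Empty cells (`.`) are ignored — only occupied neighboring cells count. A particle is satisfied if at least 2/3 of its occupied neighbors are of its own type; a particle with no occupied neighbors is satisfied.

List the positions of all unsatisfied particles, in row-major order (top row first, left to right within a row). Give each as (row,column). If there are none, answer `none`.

(0,2)% 2/3 ✓
(0,3)% 4/5 ✓
(0,4)% 5/5 ✓
(0,5)% 3/3 ✓
(1,0)% 2/2 ✓
(1,2)@ 1/5 ✗
(1,3)% 4/6 ✓
(1,4)% 6/7 ✓
(1,5)% 4/4 ✓
(2,0)% 2/2 ✓
(2,1)% 3/4 ✓
(2,3)@ 1/5 ✗
(2,5)% 4/4 ✓
(3,2)% 1/2 ✗
(3,4)% 2/3 ✓
(3,5)% 2/2 ✓

(1,2), (2,3), (3,2)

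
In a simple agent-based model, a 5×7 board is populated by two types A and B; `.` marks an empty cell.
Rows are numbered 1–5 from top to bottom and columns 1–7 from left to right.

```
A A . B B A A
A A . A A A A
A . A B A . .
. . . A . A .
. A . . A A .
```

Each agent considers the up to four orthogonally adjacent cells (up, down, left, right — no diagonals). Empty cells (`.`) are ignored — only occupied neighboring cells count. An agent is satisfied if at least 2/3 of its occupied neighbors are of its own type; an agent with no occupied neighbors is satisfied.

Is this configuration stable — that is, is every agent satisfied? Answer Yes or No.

No

(1,1)A 2/2 ok
(1,2)A 2/2 ok
(1,4)B 1/2 unhappy
(1,5)B 1/3 unhappy
(1,6)A 2/3 ok
(1,7)A 2/2 ok
(2,1)A 3/3 ok
(2,2)A 2/2 ok
(2,4)A 1/3 unhappy
(2,5)A 3/4 ok
(2,6)A 3/3 ok
(2,7)A 2/2 ok
(3,1)A 1/1 ok
(3,3)A 0/1 unhappy
(3,4)B 0/4 unhappy
(3,5)A 1/2 unhappy
(4,4)A 0/1 unhappy
(4,6)A 1/1 ok
(5,2)A 0/0 ok
(5,5)A 1/1 ok
(5,6)A 2/2 ok
For instance (1,4) has only 1/2 same-type neighbors, below 2/3.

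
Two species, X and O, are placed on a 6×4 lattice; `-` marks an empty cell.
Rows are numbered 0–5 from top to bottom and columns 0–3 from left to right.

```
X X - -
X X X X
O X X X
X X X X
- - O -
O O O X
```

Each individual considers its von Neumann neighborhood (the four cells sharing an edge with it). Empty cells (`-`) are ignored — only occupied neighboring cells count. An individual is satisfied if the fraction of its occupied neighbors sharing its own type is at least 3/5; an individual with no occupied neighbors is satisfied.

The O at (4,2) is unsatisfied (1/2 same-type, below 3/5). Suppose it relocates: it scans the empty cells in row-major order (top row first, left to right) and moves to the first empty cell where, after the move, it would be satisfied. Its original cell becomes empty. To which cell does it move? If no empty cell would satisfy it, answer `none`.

Vacating (4,2). Empty cells in order:
  (0,2): 0/2 same-type → still unsatisfied.
  (0,3): 0/1 same-type → still unsatisfied.
  (4,0): 1/2 same-type → still unsatisfied.
  (4,1): 1/2 same-type → still unsatisfied.
  (4,3): 0/2 same-type → still unsatisfied.

none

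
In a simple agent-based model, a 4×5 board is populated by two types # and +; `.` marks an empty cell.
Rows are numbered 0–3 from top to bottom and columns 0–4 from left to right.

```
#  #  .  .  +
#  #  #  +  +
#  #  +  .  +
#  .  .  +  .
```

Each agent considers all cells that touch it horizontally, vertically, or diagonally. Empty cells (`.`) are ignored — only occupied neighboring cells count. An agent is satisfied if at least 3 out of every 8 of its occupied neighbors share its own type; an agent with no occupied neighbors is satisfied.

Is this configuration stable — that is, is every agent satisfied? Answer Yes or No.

(0,0)# 3/3 ✓
(0,1)# 4/4 ✓
(0,4)+ 2/2 ✓
(1,0)# 5/5 ✓
(1,1)# 6/7 ✓
(1,2)# 3/5 ✓
(1,3)+ 4/5 ✓
(1,4)+ 3/3 ✓
(2,0)# 4/4 ✓
(2,1)# 5/6 ✓
(2,2)+ 2/5 ✓
(2,4)+ 3/3 ✓
(3,0)# 2/2 ✓
(3,3)+ 2/2 ✓
All meet the threshold, so the configuration is stable.

Yes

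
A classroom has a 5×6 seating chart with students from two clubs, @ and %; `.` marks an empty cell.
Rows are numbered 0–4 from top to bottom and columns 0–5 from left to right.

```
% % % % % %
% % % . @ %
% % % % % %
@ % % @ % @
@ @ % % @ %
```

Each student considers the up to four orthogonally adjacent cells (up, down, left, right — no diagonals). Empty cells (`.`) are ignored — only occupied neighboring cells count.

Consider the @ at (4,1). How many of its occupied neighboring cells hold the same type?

Occupied neighbors of (4,1): (3,1)=%, (4,0)=@, (4,2)=%.
Same type (@): 1 of 3.

1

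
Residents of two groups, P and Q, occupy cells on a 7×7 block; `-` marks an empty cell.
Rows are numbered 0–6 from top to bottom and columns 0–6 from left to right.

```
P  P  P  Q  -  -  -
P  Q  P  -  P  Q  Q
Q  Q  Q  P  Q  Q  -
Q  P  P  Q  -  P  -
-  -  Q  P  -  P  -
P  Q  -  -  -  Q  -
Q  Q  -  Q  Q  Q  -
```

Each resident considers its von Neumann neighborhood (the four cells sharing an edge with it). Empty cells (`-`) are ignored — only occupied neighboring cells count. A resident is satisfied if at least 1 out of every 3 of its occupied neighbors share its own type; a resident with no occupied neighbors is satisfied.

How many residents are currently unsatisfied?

10

(0,0)P 2/2 ok
(0,1)P 2/3 ok
(0,2)P 2/3 ok
(0,3)Q 0/1 unhappy
(1,0)P 1/3 ok
(1,1)Q 1/4 unhappy
(1,2)P 1/3 ok
(1,4)P 0/2 unhappy
(1,5)Q 2/3 ok
(1,6)Q 1/1 ok
(2,0)Q 2/3 ok
(2,1)Q 3/4 ok
(2,2)Q 1/4 unhappy
(2,3)P 0/3 unhappy
(2,4)Q 1/3 ok
(2,5)Q 2/3 ok
(3,0)Q 1/2 ok
(3,1)P 1/3 ok
(3,2)P 1/4 unhappy
(3,3)Q 0/3 unhappy
(3,5)P 1/2 ok
(4,2)Q 0/2 unhappy
(4,3)P 0/2 unhappy
(4,5)P 1/2 ok
(5,0)P 0/2 unhappy
(5,1)Q 1/2 ok
(5,5)Q 1/2 ok
(6,0)Q 1/2 ok
(6,1)Q 2/2 ok
(6,3)Q 1/1 ok
(6,4)Q 2/2 ok
(6,5)Q 2/2 ok
Unsatisfied: (0,3), (1,1), (1,4), (2,2), (2,3), (3,2), (3,3), (4,2), (4,3), (5,0) — 10 in total.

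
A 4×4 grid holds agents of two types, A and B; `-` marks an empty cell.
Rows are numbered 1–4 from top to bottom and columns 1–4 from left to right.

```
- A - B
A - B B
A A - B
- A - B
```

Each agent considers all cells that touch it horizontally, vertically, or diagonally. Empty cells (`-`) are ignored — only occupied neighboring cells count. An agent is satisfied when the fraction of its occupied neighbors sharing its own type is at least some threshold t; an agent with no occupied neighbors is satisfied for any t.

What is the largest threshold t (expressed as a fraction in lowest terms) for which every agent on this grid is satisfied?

1/2

Row 1: (1,2)A 1/2 · (1,4)B 2/2
Row 2: (2,1)A 3/3 · (2,3)B 3/5 · (2,4)B 3/3
Row 3: (3,1)A 3/3 · (3,2)A 3/4 · (3,4)B 3/3
Row 4: (4,2)A 2/2 · (4,4)B 1/1
The smallest same-type fraction is 1/2 at (1,2), which reduces to 1/2. Any threshold above that leaves this agent unsatisfied.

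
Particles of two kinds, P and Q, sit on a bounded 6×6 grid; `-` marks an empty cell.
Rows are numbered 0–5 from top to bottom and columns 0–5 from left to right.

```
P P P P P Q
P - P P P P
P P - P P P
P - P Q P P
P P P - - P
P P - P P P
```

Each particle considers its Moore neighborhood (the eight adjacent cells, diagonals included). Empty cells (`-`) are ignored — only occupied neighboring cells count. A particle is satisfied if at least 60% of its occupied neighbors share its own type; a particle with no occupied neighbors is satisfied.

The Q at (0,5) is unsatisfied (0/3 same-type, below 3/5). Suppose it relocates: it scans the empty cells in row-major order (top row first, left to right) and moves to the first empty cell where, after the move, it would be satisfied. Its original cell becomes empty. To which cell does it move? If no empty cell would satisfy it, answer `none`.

none

Vacating (0,5). Empty cells in order:
  (1,1): 0/7 same-type → still unsatisfied.
  (2,2): 1/6 same-type → still unsatisfied.
  (3,1): 0/7 same-type → still unsatisfied.
  (4,3): 1/6 same-type → still unsatisfied.
  (4,4): 1/7 same-type → still unsatisfied.
  (5,2): 0/4 same-type → still unsatisfied.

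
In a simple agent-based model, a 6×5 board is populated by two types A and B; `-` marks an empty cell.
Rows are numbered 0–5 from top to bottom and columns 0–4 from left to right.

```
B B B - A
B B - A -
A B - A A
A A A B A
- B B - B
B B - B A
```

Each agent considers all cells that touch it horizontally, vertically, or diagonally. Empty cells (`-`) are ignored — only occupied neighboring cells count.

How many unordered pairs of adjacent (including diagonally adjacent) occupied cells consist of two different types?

Scan each occupied cell's neighbors to the right and below (and the two forward diagonals) so each pair is counted once.
Row 0: B(0,0)–B(0,1)= B(0,0)–B(1,0)= B(0,0)–B(1,1)= B(0,1)–B(0,2)= B(0,1)–B(1,1)= B(0,1)–B(1,0)= B(0,2)–A(1,3)≠ B(0,2)–B(1,1)= A(0,4)–A(1,3)=  → 1/9 unlike.
Row 1: B(1,0)–B(1,1)= B(1,0)–A(2,0)≠ B(1,0)–B(2,1)= B(1,1)–B(2,1)= B(1,1)–A(2,0)≠ A(1,3)–A(2,3)= A(1,3)–A(2,4)=  → 2/7 unlike.
Row 2: A(2,0)–B(2,1)≠ A(2,0)–A(3,0)= A(2,0)–A(3,1)= B(2,1)–A(3,1)≠ B(2,1)–A(3,2)≠ B(2,1)–A(3,0)≠ A(2,3)–A(2,4)= A(2,3)–B(3,3)≠ A(2,3)–A(3,4)= A(2,3)–A(3,2)= A(2,4)–A(3,4)= A(2,4)–B(3,3)≠  → 6/12 unlike.
Row 3: A(3,0)–A(3,1)= A(3,0)–B(4,1)≠ A(3,1)–A(3,2)= A(3,1)–B(4,1)≠ A(3,1)–B(4,2)≠ A(3,2)–B(3,3)≠ A(3,2)–B(4,2)≠ A(3,2)–B(4,1)≠ B(3,3)–A(3,4)≠ B(3,3)–B(4,4)= B(3,3)–B(4,2)= A(3,4)–B(4,4)≠  → 8/12 unlike.
Row 4: B(4,1)–B(4,2)= B(4,1)–B(5,1)= B(4,1)–B(5,0)= B(4,2)–B(5,3)= B(4,2)–B(5,1)= B(4,4)–A(5,4)≠ B(4,4)–B(5,3)=  → 1/7 unlike.
Row 5: B(5,0)–B(5,1)= B(5,3)–A(5,4)≠  → 1/2 unlike.
Total adjacent occupied pairs: 49; unlike-type pairs: 19.

19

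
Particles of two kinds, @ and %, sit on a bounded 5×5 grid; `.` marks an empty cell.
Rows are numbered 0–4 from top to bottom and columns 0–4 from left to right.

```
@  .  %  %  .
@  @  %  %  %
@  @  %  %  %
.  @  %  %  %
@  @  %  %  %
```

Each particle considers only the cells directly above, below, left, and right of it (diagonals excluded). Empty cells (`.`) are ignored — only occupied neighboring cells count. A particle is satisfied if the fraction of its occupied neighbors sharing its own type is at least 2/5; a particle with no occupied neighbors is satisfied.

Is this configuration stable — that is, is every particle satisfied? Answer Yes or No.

Yes

(0,0)@ 1/1 satisfied
(0,2)% 2/2 satisfied
(0,3)% 2/2 satisfied
(1,0)@ 3/3 satisfied
(1,1)@ 2/3 satisfied
(1,2)% 3/4 satisfied
(1,3)% 4/4 satisfied
(1,4)% 2/2 satisfied
(2,0)@ 2/2 satisfied
(2,1)@ 3/4 satisfied
(2,2)% 3/4 satisfied
(2,3)% 4/4 satisfied
(2,4)% 3/3 satisfied
(3,1)@ 2/3 satisfied
(3,2)% 3/4 satisfied
(3,3)% 4/4 satisfied
(3,4)% 3/3 satisfied
(4,0)@ 1/1 satisfied
(4,1)@ 2/3 satisfied
(4,2)% 2/3 satisfied
(4,3)% 3/3 satisfied
(4,4)% 2/2 satisfied
All meet the threshold, so the configuration is stable.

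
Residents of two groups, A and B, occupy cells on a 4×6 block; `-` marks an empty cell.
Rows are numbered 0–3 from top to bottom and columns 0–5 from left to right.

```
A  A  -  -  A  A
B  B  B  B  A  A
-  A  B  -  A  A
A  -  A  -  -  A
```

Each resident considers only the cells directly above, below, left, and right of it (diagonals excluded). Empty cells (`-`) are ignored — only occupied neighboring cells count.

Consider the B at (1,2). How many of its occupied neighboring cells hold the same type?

3

Occupied neighbors of (1,2): (2,2)=B, (1,1)=B, (1,3)=B.
Same type (B): 3 of 3.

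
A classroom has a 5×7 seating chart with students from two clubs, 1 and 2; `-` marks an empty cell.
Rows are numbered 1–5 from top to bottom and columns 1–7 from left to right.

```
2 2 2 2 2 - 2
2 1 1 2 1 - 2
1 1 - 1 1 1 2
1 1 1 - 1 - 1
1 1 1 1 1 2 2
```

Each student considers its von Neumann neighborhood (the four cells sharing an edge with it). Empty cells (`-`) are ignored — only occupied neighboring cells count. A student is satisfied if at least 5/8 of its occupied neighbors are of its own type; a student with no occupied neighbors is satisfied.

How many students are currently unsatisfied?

Row 1: (1,1)2 2/2 satisfied · (1,2)2 2/3 satisfied · (1,3)2 2/3 satisfied · (1,4)2 3/3 satisfied · (1,5)2 1/2 not · (1,7)2 1/1 satisfied
Row 2: (2,1)2 1/3 not · (2,2)1 2/4 not · (2,3)1 1/3 not · (2,4)2 1/4 not · (2,5)1 1/3 not · (2,7)2 2/2 satisfied
Row 3: (3,1)1 2/3 satisfied · (3,2)1 3/3 satisfied · (3,4)1 1/2 not · (3,5)1 4/4 satisfied · (3,6)1 1/2 not · (3,7)2 1/3 not
Row 4: (4,1)1 3/3 satisfied · (4,2)1 4/4 satisfied · (4,3)1 2/2 satisfied · (4,5)1 2/2 satisfied · (4,7)1 0/2 not
Row 5: (5,1)1 2/2 satisfied · (5,2)1 3/3 satisfied · (5,3)1 3/3 satisfied · (5,4)1 2/2 satisfied · (5,5)1 2/3 satisfied · (5,6)2 1/2 not · (5,7)2 1/2 not
Unsatisfied: (1,5), (2,1), (2,2), (2,3), (2,4), (2,5), (3,4), (3,6), (3,7), (4,7), (5,6), (5,7) — 12 in total.

12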